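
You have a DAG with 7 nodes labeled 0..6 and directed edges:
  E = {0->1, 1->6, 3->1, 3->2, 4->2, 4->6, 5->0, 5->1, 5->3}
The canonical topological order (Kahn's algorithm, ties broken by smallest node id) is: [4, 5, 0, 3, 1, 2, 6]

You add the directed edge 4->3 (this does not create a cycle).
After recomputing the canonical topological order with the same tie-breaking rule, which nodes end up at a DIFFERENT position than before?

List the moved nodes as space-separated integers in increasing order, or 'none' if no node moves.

Old toposort: [4, 5, 0, 3, 1, 2, 6]
Added edge 4->3
Recompute Kahn (smallest-id tiebreak):
  initial in-degrees: [1, 3, 2, 2, 0, 0, 2]
  ready (indeg=0): [4, 5]
  pop 4: indeg[2]->1; indeg[3]->1; indeg[6]->1 | ready=[5] | order so far=[4]
  pop 5: indeg[0]->0; indeg[1]->2; indeg[3]->0 | ready=[0, 3] | order so far=[4, 5]
  pop 0: indeg[1]->1 | ready=[3] | order so far=[4, 5, 0]
  pop 3: indeg[1]->0; indeg[2]->0 | ready=[1, 2] | order so far=[4, 5, 0, 3]
  pop 1: indeg[6]->0 | ready=[2, 6] | order so far=[4, 5, 0, 3, 1]
  pop 2: no out-edges | ready=[6] | order so far=[4, 5, 0, 3, 1, 2]
  pop 6: no out-edges | ready=[] | order so far=[4, 5, 0, 3, 1, 2, 6]
New canonical toposort: [4, 5, 0, 3, 1, 2, 6]
Compare positions:
  Node 0: index 2 -> 2 (same)
  Node 1: index 4 -> 4 (same)
  Node 2: index 5 -> 5 (same)
  Node 3: index 3 -> 3 (same)
  Node 4: index 0 -> 0 (same)
  Node 5: index 1 -> 1 (same)
  Node 6: index 6 -> 6 (same)
Nodes that changed position: none

Answer: none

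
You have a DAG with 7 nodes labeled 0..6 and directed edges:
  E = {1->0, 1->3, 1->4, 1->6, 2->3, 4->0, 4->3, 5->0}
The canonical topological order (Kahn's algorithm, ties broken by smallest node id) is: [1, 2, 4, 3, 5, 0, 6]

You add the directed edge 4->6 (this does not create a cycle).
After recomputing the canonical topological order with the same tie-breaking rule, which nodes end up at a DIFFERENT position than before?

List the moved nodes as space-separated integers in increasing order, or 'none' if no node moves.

Old toposort: [1, 2, 4, 3, 5, 0, 6]
Added edge 4->6
Recompute Kahn (smallest-id tiebreak):
  initial in-degrees: [3, 0, 0, 3, 1, 0, 2]
  ready (indeg=0): [1, 2, 5]
  pop 1: indeg[0]->2; indeg[3]->2; indeg[4]->0; indeg[6]->1 | ready=[2, 4, 5] | order so far=[1]
  pop 2: indeg[3]->1 | ready=[4, 5] | order so far=[1, 2]
  pop 4: indeg[0]->1; indeg[3]->0; indeg[6]->0 | ready=[3, 5, 6] | order so far=[1, 2, 4]
  pop 3: no out-edges | ready=[5, 6] | order so far=[1, 2, 4, 3]
  pop 5: indeg[0]->0 | ready=[0, 6] | order so far=[1, 2, 4, 3, 5]
  pop 0: no out-edges | ready=[6] | order so far=[1, 2, 4, 3, 5, 0]
  pop 6: no out-edges | ready=[] | order so far=[1, 2, 4, 3, 5, 0, 6]
New canonical toposort: [1, 2, 4, 3, 5, 0, 6]
Compare positions:
  Node 0: index 5 -> 5 (same)
  Node 1: index 0 -> 0 (same)
  Node 2: index 1 -> 1 (same)
  Node 3: index 3 -> 3 (same)
  Node 4: index 2 -> 2 (same)
  Node 5: index 4 -> 4 (same)
  Node 6: index 6 -> 6 (same)
Nodes that changed position: none

Answer: none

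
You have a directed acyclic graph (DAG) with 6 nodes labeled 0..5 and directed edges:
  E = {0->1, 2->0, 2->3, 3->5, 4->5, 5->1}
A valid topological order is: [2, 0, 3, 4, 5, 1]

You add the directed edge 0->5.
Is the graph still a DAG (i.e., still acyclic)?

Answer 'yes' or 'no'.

Given toposort: [2, 0, 3, 4, 5, 1]
Position of 0: index 1; position of 5: index 4
New edge 0->5: forward
Forward edge: respects the existing order. Still a DAG, same toposort still valid.
Still a DAG? yes

Answer: yes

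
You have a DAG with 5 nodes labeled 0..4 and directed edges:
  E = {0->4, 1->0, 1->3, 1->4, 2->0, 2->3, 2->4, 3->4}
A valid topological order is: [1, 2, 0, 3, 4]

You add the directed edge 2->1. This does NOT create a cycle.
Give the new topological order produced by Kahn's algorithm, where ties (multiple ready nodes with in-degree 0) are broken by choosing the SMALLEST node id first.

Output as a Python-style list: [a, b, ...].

Answer: [2, 1, 0, 3, 4]

Derivation:
Old toposort: [1, 2, 0, 3, 4]
Added edge: 2->1
Position of 2 (1) > position of 1 (0). Must reorder: 2 must now come before 1.
Run Kahn's algorithm (break ties by smallest node id):
  initial in-degrees: [2, 1, 0, 2, 4]
  ready (indeg=0): [2]
  pop 2: indeg[0]->1; indeg[1]->0; indeg[3]->1; indeg[4]->3 | ready=[1] | order so far=[2]
  pop 1: indeg[0]->0; indeg[3]->0; indeg[4]->2 | ready=[0, 3] | order so far=[2, 1]
  pop 0: indeg[4]->1 | ready=[3] | order so far=[2, 1, 0]
  pop 3: indeg[4]->0 | ready=[4] | order so far=[2, 1, 0, 3]
  pop 4: no out-edges | ready=[] | order so far=[2, 1, 0, 3, 4]
  Result: [2, 1, 0, 3, 4]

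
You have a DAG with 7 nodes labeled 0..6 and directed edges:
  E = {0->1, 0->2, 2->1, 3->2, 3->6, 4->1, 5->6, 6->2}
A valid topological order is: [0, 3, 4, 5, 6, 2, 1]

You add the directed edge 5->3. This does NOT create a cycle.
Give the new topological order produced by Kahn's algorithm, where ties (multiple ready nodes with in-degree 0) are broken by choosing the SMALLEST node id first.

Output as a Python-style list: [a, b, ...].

Answer: [0, 4, 5, 3, 6, 2, 1]

Derivation:
Old toposort: [0, 3, 4, 5, 6, 2, 1]
Added edge: 5->3
Position of 5 (3) > position of 3 (1). Must reorder: 5 must now come before 3.
Run Kahn's algorithm (break ties by smallest node id):
  initial in-degrees: [0, 3, 3, 1, 0, 0, 2]
  ready (indeg=0): [0, 4, 5]
  pop 0: indeg[1]->2; indeg[2]->2 | ready=[4, 5] | order so far=[0]
  pop 4: indeg[1]->1 | ready=[5] | order so far=[0, 4]
  pop 5: indeg[3]->0; indeg[6]->1 | ready=[3] | order so far=[0, 4, 5]
  pop 3: indeg[2]->1; indeg[6]->0 | ready=[6] | order so far=[0, 4, 5, 3]
  pop 6: indeg[2]->0 | ready=[2] | order so far=[0, 4, 5, 3, 6]
  pop 2: indeg[1]->0 | ready=[1] | order so far=[0, 4, 5, 3, 6, 2]
  pop 1: no out-edges | ready=[] | order so far=[0, 4, 5, 3, 6, 2, 1]
  Result: [0, 4, 5, 3, 6, 2, 1]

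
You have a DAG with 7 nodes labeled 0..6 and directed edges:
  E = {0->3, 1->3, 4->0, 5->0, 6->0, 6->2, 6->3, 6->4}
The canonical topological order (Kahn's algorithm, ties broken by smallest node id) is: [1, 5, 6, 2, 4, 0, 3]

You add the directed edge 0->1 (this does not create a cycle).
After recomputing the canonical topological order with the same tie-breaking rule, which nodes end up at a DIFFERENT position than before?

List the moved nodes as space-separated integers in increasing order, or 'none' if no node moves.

Old toposort: [1, 5, 6, 2, 4, 0, 3]
Added edge 0->1
Recompute Kahn (smallest-id tiebreak):
  initial in-degrees: [3, 1, 1, 3, 1, 0, 0]
  ready (indeg=0): [5, 6]
  pop 5: indeg[0]->2 | ready=[6] | order so far=[5]
  pop 6: indeg[0]->1; indeg[2]->0; indeg[3]->2; indeg[4]->0 | ready=[2, 4] | order so far=[5, 6]
  pop 2: no out-edges | ready=[4] | order so far=[5, 6, 2]
  pop 4: indeg[0]->0 | ready=[0] | order so far=[5, 6, 2, 4]
  pop 0: indeg[1]->0; indeg[3]->1 | ready=[1] | order so far=[5, 6, 2, 4, 0]
  pop 1: indeg[3]->0 | ready=[3] | order so far=[5, 6, 2, 4, 0, 1]
  pop 3: no out-edges | ready=[] | order so far=[5, 6, 2, 4, 0, 1, 3]
New canonical toposort: [5, 6, 2, 4, 0, 1, 3]
Compare positions:
  Node 0: index 5 -> 4 (moved)
  Node 1: index 0 -> 5 (moved)
  Node 2: index 3 -> 2 (moved)
  Node 3: index 6 -> 6 (same)
  Node 4: index 4 -> 3 (moved)
  Node 5: index 1 -> 0 (moved)
  Node 6: index 2 -> 1 (moved)
Nodes that changed position: 0 1 2 4 5 6

Answer: 0 1 2 4 5 6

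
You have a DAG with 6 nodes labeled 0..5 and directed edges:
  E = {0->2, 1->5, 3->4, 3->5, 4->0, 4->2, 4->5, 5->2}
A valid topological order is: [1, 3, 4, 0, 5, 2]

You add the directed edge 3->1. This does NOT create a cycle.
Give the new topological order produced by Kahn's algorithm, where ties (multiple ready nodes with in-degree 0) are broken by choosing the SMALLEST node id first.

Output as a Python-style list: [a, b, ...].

Old toposort: [1, 3, 4, 0, 5, 2]
Added edge: 3->1
Position of 3 (1) > position of 1 (0). Must reorder: 3 must now come before 1.
Run Kahn's algorithm (break ties by smallest node id):
  initial in-degrees: [1, 1, 3, 0, 1, 3]
  ready (indeg=0): [3]
  pop 3: indeg[1]->0; indeg[4]->0; indeg[5]->2 | ready=[1, 4] | order so far=[3]
  pop 1: indeg[5]->1 | ready=[4] | order so far=[3, 1]
  pop 4: indeg[0]->0; indeg[2]->2; indeg[5]->0 | ready=[0, 5] | order so far=[3, 1, 4]
  pop 0: indeg[2]->1 | ready=[5] | order so far=[3, 1, 4, 0]
  pop 5: indeg[2]->0 | ready=[2] | order so far=[3, 1, 4, 0, 5]
  pop 2: no out-edges | ready=[] | order so far=[3, 1, 4, 0, 5, 2]
  Result: [3, 1, 4, 0, 5, 2]

Answer: [3, 1, 4, 0, 5, 2]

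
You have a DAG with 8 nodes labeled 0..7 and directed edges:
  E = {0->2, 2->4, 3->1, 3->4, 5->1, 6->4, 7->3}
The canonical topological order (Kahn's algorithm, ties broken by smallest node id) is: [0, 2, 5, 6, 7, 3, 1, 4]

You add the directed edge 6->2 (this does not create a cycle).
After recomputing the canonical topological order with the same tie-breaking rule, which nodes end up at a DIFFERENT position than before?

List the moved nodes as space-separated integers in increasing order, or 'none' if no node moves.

Old toposort: [0, 2, 5, 6, 7, 3, 1, 4]
Added edge 6->2
Recompute Kahn (smallest-id tiebreak):
  initial in-degrees: [0, 2, 2, 1, 3, 0, 0, 0]
  ready (indeg=0): [0, 5, 6, 7]
  pop 0: indeg[2]->1 | ready=[5, 6, 7] | order so far=[0]
  pop 5: indeg[1]->1 | ready=[6, 7] | order so far=[0, 5]
  pop 6: indeg[2]->0; indeg[4]->2 | ready=[2, 7] | order so far=[0, 5, 6]
  pop 2: indeg[4]->1 | ready=[7] | order so far=[0, 5, 6, 2]
  pop 7: indeg[3]->0 | ready=[3] | order so far=[0, 5, 6, 2, 7]
  pop 3: indeg[1]->0; indeg[4]->0 | ready=[1, 4] | order so far=[0, 5, 6, 2, 7, 3]
  pop 1: no out-edges | ready=[4] | order so far=[0, 5, 6, 2, 7, 3, 1]
  pop 4: no out-edges | ready=[] | order so far=[0, 5, 6, 2, 7, 3, 1, 4]
New canonical toposort: [0, 5, 6, 2, 7, 3, 1, 4]
Compare positions:
  Node 0: index 0 -> 0 (same)
  Node 1: index 6 -> 6 (same)
  Node 2: index 1 -> 3 (moved)
  Node 3: index 5 -> 5 (same)
  Node 4: index 7 -> 7 (same)
  Node 5: index 2 -> 1 (moved)
  Node 6: index 3 -> 2 (moved)
  Node 7: index 4 -> 4 (same)
Nodes that changed position: 2 5 6

Answer: 2 5 6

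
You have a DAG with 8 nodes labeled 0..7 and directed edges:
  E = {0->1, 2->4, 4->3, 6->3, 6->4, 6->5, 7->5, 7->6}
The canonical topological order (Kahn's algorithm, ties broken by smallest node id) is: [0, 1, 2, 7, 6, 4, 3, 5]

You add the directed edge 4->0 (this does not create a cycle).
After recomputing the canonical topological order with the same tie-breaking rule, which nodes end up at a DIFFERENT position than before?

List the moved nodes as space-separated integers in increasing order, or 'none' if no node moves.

Answer: 0 1 2 4 6 7

Derivation:
Old toposort: [0, 1, 2, 7, 6, 4, 3, 5]
Added edge 4->0
Recompute Kahn (smallest-id tiebreak):
  initial in-degrees: [1, 1, 0, 2, 2, 2, 1, 0]
  ready (indeg=0): [2, 7]
  pop 2: indeg[4]->1 | ready=[7] | order so far=[2]
  pop 7: indeg[5]->1; indeg[6]->0 | ready=[6] | order so far=[2, 7]
  pop 6: indeg[3]->1; indeg[4]->0; indeg[5]->0 | ready=[4, 5] | order so far=[2, 7, 6]
  pop 4: indeg[0]->0; indeg[3]->0 | ready=[0, 3, 5] | order so far=[2, 7, 6, 4]
  pop 0: indeg[1]->0 | ready=[1, 3, 5] | order so far=[2, 7, 6, 4, 0]
  pop 1: no out-edges | ready=[3, 5] | order so far=[2, 7, 6, 4, 0, 1]
  pop 3: no out-edges | ready=[5] | order so far=[2, 7, 6, 4, 0, 1, 3]
  pop 5: no out-edges | ready=[] | order so far=[2, 7, 6, 4, 0, 1, 3, 5]
New canonical toposort: [2, 7, 6, 4, 0, 1, 3, 5]
Compare positions:
  Node 0: index 0 -> 4 (moved)
  Node 1: index 1 -> 5 (moved)
  Node 2: index 2 -> 0 (moved)
  Node 3: index 6 -> 6 (same)
  Node 4: index 5 -> 3 (moved)
  Node 5: index 7 -> 7 (same)
  Node 6: index 4 -> 2 (moved)
  Node 7: index 3 -> 1 (moved)
Nodes that changed position: 0 1 2 4 6 7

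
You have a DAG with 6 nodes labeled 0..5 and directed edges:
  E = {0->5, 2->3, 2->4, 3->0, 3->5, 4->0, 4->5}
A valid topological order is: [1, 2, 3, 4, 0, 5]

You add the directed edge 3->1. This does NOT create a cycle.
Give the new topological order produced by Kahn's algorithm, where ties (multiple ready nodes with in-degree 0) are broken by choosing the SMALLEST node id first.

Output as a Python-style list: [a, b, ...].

Answer: [2, 3, 1, 4, 0, 5]

Derivation:
Old toposort: [1, 2, 3, 4, 0, 5]
Added edge: 3->1
Position of 3 (2) > position of 1 (0). Must reorder: 3 must now come before 1.
Run Kahn's algorithm (break ties by smallest node id):
  initial in-degrees: [2, 1, 0, 1, 1, 3]
  ready (indeg=0): [2]
  pop 2: indeg[3]->0; indeg[4]->0 | ready=[3, 4] | order so far=[2]
  pop 3: indeg[0]->1; indeg[1]->0; indeg[5]->2 | ready=[1, 4] | order so far=[2, 3]
  pop 1: no out-edges | ready=[4] | order so far=[2, 3, 1]
  pop 4: indeg[0]->0; indeg[5]->1 | ready=[0] | order so far=[2, 3, 1, 4]
  pop 0: indeg[5]->0 | ready=[5] | order so far=[2, 3, 1, 4, 0]
  pop 5: no out-edges | ready=[] | order so far=[2, 3, 1, 4, 0, 5]
  Result: [2, 3, 1, 4, 0, 5]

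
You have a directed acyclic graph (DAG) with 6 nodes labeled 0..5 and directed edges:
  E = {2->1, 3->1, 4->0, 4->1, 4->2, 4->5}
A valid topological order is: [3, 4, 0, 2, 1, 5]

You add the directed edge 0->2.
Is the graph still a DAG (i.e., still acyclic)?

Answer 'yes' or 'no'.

Given toposort: [3, 4, 0, 2, 1, 5]
Position of 0: index 2; position of 2: index 3
New edge 0->2: forward
Forward edge: respects the existing order. Still a DAG, same toposort still valid.
Still a DAG? yes

Answer: yes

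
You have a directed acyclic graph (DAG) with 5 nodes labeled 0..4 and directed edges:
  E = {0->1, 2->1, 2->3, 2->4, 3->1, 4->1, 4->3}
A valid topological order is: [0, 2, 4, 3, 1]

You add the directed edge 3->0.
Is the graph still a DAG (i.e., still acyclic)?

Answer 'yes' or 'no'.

Answer: yes

Derivation:
Given toposort: [0, 2, 4, 3, 1]
Position of 3: index 3; position of 0: index 0
New edge 3->0: backward (u after v in old order)
Backward edge: old toposort is now invalid. Check if this creates a cycle.
Does 0 already reach 3? Reachable from 0: [0, 1]. NO -> still a DAG (reorder needed).
Still a DAG? yes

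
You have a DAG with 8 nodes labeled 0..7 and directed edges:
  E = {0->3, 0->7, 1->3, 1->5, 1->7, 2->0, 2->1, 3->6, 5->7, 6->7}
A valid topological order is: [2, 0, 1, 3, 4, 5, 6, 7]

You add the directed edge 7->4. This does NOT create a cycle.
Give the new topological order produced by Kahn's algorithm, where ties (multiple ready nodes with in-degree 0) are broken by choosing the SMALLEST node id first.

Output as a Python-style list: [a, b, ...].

Answer: [2, 0, 1, 3, 5, 6, 7, 4]

Derivation:
Old toposort: [2, 0, 1, 3, 4, 5, 6, 7]
Added edge: 7->4
Position of 7 (7) > position of 4 (4). Must reorder: 7 must now come before 4.
Run Kahn's algorithm (break ties by smallest node id):
  initial in-degrees: [1, 1, 0, 2, 1, 1, 1, 4]
  ready (indeg=0): [2]
  pop 2: indeg[0]->0; indeg[1]->0 | ready=[0, 1] | order so far=[2]
  pop 0: indeg[3]->1; indeg[7]->3 | ready=[1] | order so far=[2, 0]
  pop 1: indeg[3]->0; indeg[5]->0; indeg[7]->2 | ready=[3, 5] | order so far=[2, 0, 1]
  pop 3: indeg[6]->0 | ready=[5, 6] | order so far=[2, 0, 1, 3]
  pop 5: indeg[7]->1 | ready=[6] | order so far=[2, 0, 1, 3, 5]
  pop 6: indeg[7]->0 | ready=[7] | order so far=[2, 0, 1, 3, 5, 6]
  pop 7: indeg[4]->0 | ready=[4] | order so far=[2, 0, 1, 3, 5, 6, 7]
  pop 4: no out-edges | ready=[] | order so far=[2, 0, 1, 3, 5, 6, 7, 4]
  Result: [2, 0, 1, 3, 5, 6, 7, 4]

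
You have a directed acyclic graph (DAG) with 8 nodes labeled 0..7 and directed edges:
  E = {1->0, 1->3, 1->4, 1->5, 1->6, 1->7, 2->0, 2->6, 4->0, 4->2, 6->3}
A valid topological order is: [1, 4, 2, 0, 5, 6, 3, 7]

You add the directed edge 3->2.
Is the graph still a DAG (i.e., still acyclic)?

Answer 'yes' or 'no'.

Answer: no

Derivation:
Given toposort: [1, 4, 2, 0, 5, 6, 3, 7]
Position of 3: index 6; position of 2: index 2
New edge 3->2: backward (u after v in old order)
Backward edge: old toposort is now invalid. Check if this creates a cycle.
Does 2 already reach 3? Reachable from 2: [0, 2, 3, 6]. YES -> cycle!
Still a DAG? no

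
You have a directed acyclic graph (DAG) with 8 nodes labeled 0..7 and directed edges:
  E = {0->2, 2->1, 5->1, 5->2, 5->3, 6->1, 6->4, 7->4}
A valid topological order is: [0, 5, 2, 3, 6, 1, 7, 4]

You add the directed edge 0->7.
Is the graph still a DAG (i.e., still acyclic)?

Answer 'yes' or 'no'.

Given toposort: [0, 5, 2, 3, 6, 1, 7, 4]
Position of 0: index 0; position of 7: index 6
New edge 0->7: forward
Forward edge: respects the existing order. Still a DAG, same toposort still valid.
Still a DAG? yes

Answer: yes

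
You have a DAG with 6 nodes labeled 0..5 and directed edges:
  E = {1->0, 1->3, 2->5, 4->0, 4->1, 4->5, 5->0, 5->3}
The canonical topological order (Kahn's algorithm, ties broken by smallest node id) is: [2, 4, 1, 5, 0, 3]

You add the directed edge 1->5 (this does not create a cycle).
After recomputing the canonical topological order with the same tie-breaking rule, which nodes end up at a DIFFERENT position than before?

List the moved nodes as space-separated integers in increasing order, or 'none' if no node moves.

Answer: none

Derivation:
Old toposort: [2, 4, 1, 5, 0, 3]
Added edge 1->5
Recompute Kahn (smallest-id tiebreak):
  initial in-degrees: [3, 1, 0, 2, 0, 3]
  ready (indeg=0): [2, 4]
  pop 2: indeg[5]->2 | ready=[4] | order so far=[2]
  pop 4: indeg[0]->2; indeg[1]->0; indeg[5]->1 | ready=[1] | order so far=[2, 4]
  pop 1: indeg[0]->1; indeg[3]->1; indeg[5]->0 | ready=[5] | order so far=[2, 4, 1]
  pop 5: indeg[0]->0; indeg[3]->0 | ready=[0, 3] | order so far=[2, 4, 1, 5]
  pop 0: no out-edges | ready=[3] | order so far=[2, 4, 1, 5, 0]
  pop 3: no out-edges | ready=[] | order so far=[2, 4, 1, 5, 0, 3]
New canonical toposort: [2, 4, 1, 5, 0, 3]
Compare positions:
  Node 0: index 4 -> 4 (same)
  Node 1: index 2 -> 2 (same)
  Node 2: index 0 -> 0 (same)
  Node 3: index 5 -> 5 (same)
  Node 4: index 1 -> 1 (same)
  Node 5: index 3 -> 3 (same)
Nodes that changed position: none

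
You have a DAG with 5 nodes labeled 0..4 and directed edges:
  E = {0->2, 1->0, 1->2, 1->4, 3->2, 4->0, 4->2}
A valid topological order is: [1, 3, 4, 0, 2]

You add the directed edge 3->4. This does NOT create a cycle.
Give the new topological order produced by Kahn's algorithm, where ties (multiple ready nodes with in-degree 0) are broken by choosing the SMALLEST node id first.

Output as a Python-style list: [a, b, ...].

Old toposort: [1, 3, 4, 0, 2]
Added edge: 3->4
Position of 3 (1) < position of 4 (2). Old order still valid.
Run Kahn's algorithm (break ties by smallest node id):
  initial in-degrees: [2, 0, 4, 0, 2]
  ready (indeg=0): [1, 3]
  pop 1: indeg[0]->1; indeg[2]->3; indeg[4]->1 | ready=[3] | order so far=[1]
  pop 3: indeg[2]->2; indeg[4]->0 | ready=[4] | order so far=[1, 3]
  pop 4: indeg[0]->0; indeg[2]->1 | ready=[0] | order so far=[1, 3, 4]
  pop 0: indeg[2]->0 | ready=[2] | order so far=[1, 3, 4, 0]
  pop 2: no out-edges | ready=[] | order so far=[1, 3, 4, 0, 2]
  Result: [1, 3, 4, 0, 2]

Answer: [1, 3, 4, 0, 2]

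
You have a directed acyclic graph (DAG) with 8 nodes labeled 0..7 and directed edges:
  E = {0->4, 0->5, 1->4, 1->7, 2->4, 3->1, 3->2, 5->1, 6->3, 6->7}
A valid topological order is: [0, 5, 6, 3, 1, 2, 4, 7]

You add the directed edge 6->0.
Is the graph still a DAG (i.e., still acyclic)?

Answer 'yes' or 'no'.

Given toposort: [0, 5, 6, 3, 1, 2, 4, 7]
Position of 6: index 2; position of 0: index 0
New edge 6->0: backward (u after v in old order)
Backward edge: old toposort is now invalid. Check if this creates a cycle.
Does 0 already reach 6? Reachable from 0: [0, 1, 4, 5, 7]. NO -> still a DAG (reorder needed).
Still a DAG? yes

Answer: yes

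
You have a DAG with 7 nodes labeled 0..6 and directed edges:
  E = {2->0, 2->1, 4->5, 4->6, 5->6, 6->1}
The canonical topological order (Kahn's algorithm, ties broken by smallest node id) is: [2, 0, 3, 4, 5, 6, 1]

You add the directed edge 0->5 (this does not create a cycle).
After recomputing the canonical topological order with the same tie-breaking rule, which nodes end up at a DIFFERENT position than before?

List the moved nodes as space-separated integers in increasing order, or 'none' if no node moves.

Answer: none

Derivation:
Old toposort: [2, 0, 3, 4, 5, 6, 1]
Added edge 0->5
Recompute Kahn (smallest-id tiebreak):
  initial in-degrees: [1, 2, 0, 0, 0, 2, 2]
  ready (indeg=0): [2, 3, 4]
  pop 2: indeg[0]->0; indeg[1]->1 | ready=[0, 3, 4] | order so far=[2]
  pop 0: indeg[5]->1 | ready=[3, 4] | order so far=[2, 0]
  pop 3: no out-edges | ready=[4] | order so far=[2, 0, 3]
  pop 4: indeg[5]->0; indeg[6]->1 | ready=[5] | order so far=[2, 0, 3, 4]
  pop 5: indeg[6]->0 | ready=[6] | order so far=[2, 0, 3, 4, 5]
  pop 6: indeg[1]->0 | ready=[1] | order so far=[2, 0, 3, 4, 5, 6]
  pop 1: no out-edges | ready=[] | order so far=[2, 0, 3, 4, 5, 6, 1]
New canonical toposort: [2, 0, 3, 4, 5, 6, 1]
Compare positions:
  Node 0: index 1 -> 1 (same)
  Node 1: index 6 -> 6 (same)
  Node 2: index 0 -> 0 (same)
  Node 3: index 2 -> 2 (same)
  Node 4: index 3 -> 3 (same)
  Node 5: index 4 -> 4 (same)
  Node 6: index 5 -> 5 (same)
Nodes that changed position: none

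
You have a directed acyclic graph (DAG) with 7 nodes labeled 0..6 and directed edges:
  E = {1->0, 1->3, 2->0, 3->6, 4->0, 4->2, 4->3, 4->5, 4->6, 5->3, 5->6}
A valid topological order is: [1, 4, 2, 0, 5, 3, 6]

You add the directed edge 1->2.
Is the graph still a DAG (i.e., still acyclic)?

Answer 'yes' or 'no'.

Answer: yes

Derivation:
Given toposort: [1, 4, 2, 0, 5, 3, 6]
Position of 1: index 0; position of 2: index 2
New edge 1->2: forward
Forward edge: respects the existing order. Still a DAG, same toposort still valid.
Still a DAG? yes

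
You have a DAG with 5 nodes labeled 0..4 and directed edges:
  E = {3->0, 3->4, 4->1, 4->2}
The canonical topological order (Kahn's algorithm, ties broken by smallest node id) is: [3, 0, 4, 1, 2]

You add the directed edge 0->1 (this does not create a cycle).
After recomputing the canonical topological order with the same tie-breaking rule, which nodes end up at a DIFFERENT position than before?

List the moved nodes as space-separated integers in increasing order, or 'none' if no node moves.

Answer: none

Derivation:
Old toposort: [3, 0, 4, 1, 2]
Added edge 0->1
Recompute Kahn (smallest-id tiebreak):
  initial in-degrees: [1, 2, 1, 0, 1]
  ready (indeg=0): [3]
  pop 3: indeg[0]->0; indeg[4]->0 | ready=[0, 4] | order so far=[3]
  pop 0: indeg[1]->1 | ready=[4] | order so far=[3, 0]
  pop 4: indeg[1]->0; indeg[2]->0 | ready=[1, 2] | order so far=[3, 0, 4]
  pop 1: no out-edges | ready=[2] | order so far=[3, 0, 4, 1]
  pop 2: no out-edges | ready=[] | order so far=[3, 0, 4, 1, 2]
New canonical toposort: [3, 0, 4, 1, 2]
Compare positions:
  Node 0: index 1 -> 1 (same)
  Node 1: index 3 -> 3 (same)
  Node 2: index 4 -> 4 (same)
  Node 3: index 0 -> 0 (same)
  Node 4: index 2 -> 2 (same)
Nodes that changed position: none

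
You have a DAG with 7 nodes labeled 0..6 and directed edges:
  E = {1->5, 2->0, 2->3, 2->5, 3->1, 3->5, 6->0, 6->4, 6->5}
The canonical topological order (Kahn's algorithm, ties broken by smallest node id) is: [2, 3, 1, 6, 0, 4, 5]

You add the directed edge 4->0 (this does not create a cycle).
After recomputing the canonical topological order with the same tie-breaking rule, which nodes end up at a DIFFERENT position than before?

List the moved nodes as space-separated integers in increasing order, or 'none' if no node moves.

Answer: 0 4

Derivation:
Old toposort: [2, 3, 1, 6, 0, 4, 5]
Added edge 4->0
Recompute Kahn (smallest-id tiebreak):
  initial in-degrees: [3, 1, 0, 1, 1, 4, 0]
  ready (indeg=0): [2, 6]
  pop 2: indeg[0]->2; indeg[3]->0; indeg[5]->3 | ready=[3, 6] | order so far=[2]
  pop 3: indeg[1]->0; indeg[5]->2 | ready=[1, 6] | order so far=[2, 3]
  pop 1: indeg[5]->1 | ready=[6] | order so far=[2, 3, 1]
  pop 6: indeg[0]->1; indeg[4]->0; indeg[5]->0 | ready=[4, 5] | order so far=[2, 3, 1, 6]
  pop 4: indeg[0]->0 | ready=[0, 5] | order so far=[2, 3, 1, 6, 4]
  pop 0: no out-edges | ready=[5] | order so far=[2, 3, 1, 6, 4, 0]
  pop 5: no out-edges | ready=[] | order so far=[2, 3, 1, 6, 4, 0, 5]
New canonical toposort: [2, 3, 1, 6, 4, 0, 5]
Compare positions:
  Node 0: index 4 -> 5 (moved)
  Node 1: index 2 -> 2 (same)
  Node 2: index 0 -> 0 (same)
  Node 3: index 1 -> 1 (same)
  Node 4: index 5 -> 4 (moved)
  Node 5: index 6 -> 6 (same)
  Node 6: index 3 -> 3 (same)
Nodes that changed position: 0 4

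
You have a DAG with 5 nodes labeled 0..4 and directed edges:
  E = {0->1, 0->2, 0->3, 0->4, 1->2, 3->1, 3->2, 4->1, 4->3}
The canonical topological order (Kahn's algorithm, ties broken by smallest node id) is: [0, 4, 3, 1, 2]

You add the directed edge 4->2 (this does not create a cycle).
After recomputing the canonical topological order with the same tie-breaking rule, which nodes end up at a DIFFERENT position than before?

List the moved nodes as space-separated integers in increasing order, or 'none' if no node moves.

Answer: none

Derivation:
Old toposort: [0, 4, 3, 1, 2]
Added edge 4->2
Recompute Kahn (smallest-id tiebreak):
  initial in-degrees: [0, 3, 4, 2, 1]
  ready (indeg=0): [0]
  pop 0: indeg[1]->2; indeg[2]->3; indeg[3]->1; indeg[4]->0 | ready=[4] | order so far=[0]
  pop 4: indeg[1]->1; indeg[2]->2; indeg[3]->0 | ready=[3] | order so far=[0, 4]
  pop 3: indeg[1]->0; indeg[2]->1 | ready=[1] | order so far=[0, 4, 3]
  pop 1: indeg[2]->0 | ready=[2] | order so far=[0, 4, 3, 1]
  pop 2: no out-edges | ready=[] | order so far=[0, 4, 3, 1, 2]
New canonical toposort: [0, 4, 3, 1, 2]
Compare positions:
  Node 0: index 0 -> 0 (same)
  Node 1: index 3 -> 3 (same)
  Node 2: index 4 -> 4 (same)
  Node 3: index 2 -> 2 (same)
  Node 4: index 1 -> 1 (same)
Nodes that changed position: none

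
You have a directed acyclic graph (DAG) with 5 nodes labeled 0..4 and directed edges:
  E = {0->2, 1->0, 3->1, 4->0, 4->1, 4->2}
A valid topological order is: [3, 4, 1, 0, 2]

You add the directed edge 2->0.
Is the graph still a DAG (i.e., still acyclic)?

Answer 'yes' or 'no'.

Given toposort: [3, 4, 1, 0, 2]
Position of 2: index 4; position of 0: index 3
New edge 2->0: backward (u after v in old order)
Backward edge: old toposort is now invalid. Check if this creates a cycle.
Does 0 already reach 2? Reachable from 0: [0, 2]. YES -> cycle!
Still a DAG? no

Answer: no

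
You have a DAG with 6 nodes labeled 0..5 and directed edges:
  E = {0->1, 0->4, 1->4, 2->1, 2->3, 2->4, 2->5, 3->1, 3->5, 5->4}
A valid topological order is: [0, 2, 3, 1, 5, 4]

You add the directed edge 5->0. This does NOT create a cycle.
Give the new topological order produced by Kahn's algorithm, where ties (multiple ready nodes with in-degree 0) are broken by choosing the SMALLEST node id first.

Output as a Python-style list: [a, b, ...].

Answer: [2, 3, 5, 0, 1, 4]

Derivation:
Old toposort: [0, 2, 3, 1, 5, 4]
Added edge: 5->0
Position of 5 (4) > position of 0 (0). Must reorder: 5 must now come before 0.
Run Kahn's algorithm (break ties by smallest node id):
  initial in-degrees: [1, 3, 0, 1, 4, 2]
  ready (indeg=0): [2]
  pop 2: indeg[1]->2; indeg[3]->0; indeg[4]->3; indeg[5]->1 | ready=[3] | order so far=[2]
  pop 3: indeg[1]->1; indeg[5]->0 | ready=[5] | order so far=[2, 3]
  pop 5: indeg[0]->0; indeg[4]->2 | ready=[0] | order so far=[2, 3, 5]
  pop 0: indeg[1]->0; indeg[4]->1 | ready=[1] | order so far=[2, 3, 5, 0]
  pop 1: indeg[4]->0 | ready=[4] | order so far=[2, 3, 5, 0, 1]
  pop 4: no out-edges | ready=[] | order so far=[2, 3, 5, 0, 1, 4]
  Result: [2, 3, 5, 0, 1, 4]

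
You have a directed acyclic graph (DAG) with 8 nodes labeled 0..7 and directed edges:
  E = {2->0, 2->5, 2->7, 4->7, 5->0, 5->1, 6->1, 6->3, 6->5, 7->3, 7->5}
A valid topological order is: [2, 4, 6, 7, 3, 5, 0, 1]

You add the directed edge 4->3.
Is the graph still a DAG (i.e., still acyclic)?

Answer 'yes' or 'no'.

Answer: yes

Derivation:
Given toposort: [2, 4, 6, 7, 3, 5, 0, 1]
Position of 4: index 1; position of 3: index 4
New edge 4->3: forward
Forward edge: respects the existing order. Still a DAG, same toposort still valid.
Still a DAG? yes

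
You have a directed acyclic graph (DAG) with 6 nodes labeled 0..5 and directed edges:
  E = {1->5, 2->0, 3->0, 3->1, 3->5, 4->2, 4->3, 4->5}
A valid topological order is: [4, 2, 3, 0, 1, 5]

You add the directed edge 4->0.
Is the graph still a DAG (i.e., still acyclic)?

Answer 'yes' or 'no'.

Answer: yes

Derivation:
Given toposort: [4, 2, 3, 0, 1, 5]
Position of 4: index 0; position of 0: index 3
New edge 4->0: forward
Forward edge: respects the existing order. Still a DAG, same toposort still valid.
Still a DAG? yes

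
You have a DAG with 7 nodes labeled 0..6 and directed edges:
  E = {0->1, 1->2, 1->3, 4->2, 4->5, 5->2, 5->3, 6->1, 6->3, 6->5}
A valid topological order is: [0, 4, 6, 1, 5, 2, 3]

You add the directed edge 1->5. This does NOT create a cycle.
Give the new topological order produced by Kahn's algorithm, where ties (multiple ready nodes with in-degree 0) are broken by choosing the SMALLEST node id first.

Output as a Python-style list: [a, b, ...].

Answer: [0, 4, 6, 1, 5, 2, 3]

Derivation:
Old toposort: [0, 4, 6, 1, 5, 2, 3]
Added edge: 1->5
Position of 1 (3) < position of 5 (4). Old order still valid.
Run Kahn's algorithm (break ties by smallest node id):
  initial in-degrees: [0, 2, 3, 3, 0, 3, 0]
  ready (indeg=0): [0, 4, 6]
  pop 0: indeg[1]->1 | ready=[4, 6] | order so far=[0]
  pop 4: indeg[2]->2; indeg[5]->2 | ready=[6] | order so far=[0, 4]
  pop 6: indeg[1]->0; indeg[3]->2; indeg[5]->1 | ready=[1] | order so far=[0, 4, 6]
  pop 1: indeg[2]->1; indeg[3]->1; indeg[5]->0 | ready=[5] | order so far=[0, 4, 6, 1]
  pop 5: indeg[2]->0; indeg[3]->0 | ready=[2, 3] | order so far=[0, 4, 6, 1, 5]
  pop 2: no out-edges | ready=[3] | order so far=[0, 4, 6, 1, 5, 2]
  pop 3: no out-edges | ready=[] | order so far=[0, 4, 6, 1, 5, 2, 3]
  Result: [0, 4, 6, 1, 5, 2, 3]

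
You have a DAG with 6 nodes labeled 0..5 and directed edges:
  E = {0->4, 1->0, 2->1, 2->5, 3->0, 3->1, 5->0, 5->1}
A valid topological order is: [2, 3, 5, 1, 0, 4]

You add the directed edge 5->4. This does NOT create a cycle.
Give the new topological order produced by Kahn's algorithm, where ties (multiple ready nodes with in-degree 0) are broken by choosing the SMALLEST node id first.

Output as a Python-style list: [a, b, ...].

Old toposort: [2, 3, 5, 1, 0, 4]
Added edge: 5->4
Position of 5 (2) < position of 4 (5). Old order still valid.
Run Kahn's algorithm (break ties by smallest node id):
  initial in-degrees: [3, 3, 0, 0, 2, 1]
  ready (indeg=0): [2, 3]
  pop 2: indeg[1]->2; indeg[5]->0 | ready=[3, 5] | order so far=[2]
  pop 3: indeg[0]->2; indeg[1]->1 | ready=[5] | order so far=[2, 3]
  pop 5: indeg[0]->1; indeg[1]->0; indeg[4]->1 | ready=[1] | order so far=[2, 3, 5]
  pop 1: indeg[0]->0 | ready=[0] | order so far=[2, 3, 5, 1]
  pop 0: indeg[4]->0 | ready=[4] | order so far=[2, 3, 5, 1, 0]
  pop 4: no out-edges | ready=[] | order so far=[2, 3, 5, 1, 0, 4]
  Result: [2, 3, 5, 1, 0, 4]

Answer: [2, 3, 5, 1, 0, 4]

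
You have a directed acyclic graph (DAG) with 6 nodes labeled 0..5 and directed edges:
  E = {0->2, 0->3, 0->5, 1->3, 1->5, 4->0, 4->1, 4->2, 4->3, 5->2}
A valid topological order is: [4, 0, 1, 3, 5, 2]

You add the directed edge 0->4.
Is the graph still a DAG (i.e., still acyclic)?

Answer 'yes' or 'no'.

Answer: no

Derivation:
Given toposort: [4, 0, 1, 3, 5, 2]
Position of 0: index 1; position of 4: index 0
New edge 0->4: backward (u after v in old order)
Backward edge: old toposort is now invalid. Check if this creates a cycle.
Does 4 already reach 0? Reachable from 4: [0, 1, 2, 3, 4, 5]. YES -> cycle!
Still a DAG? no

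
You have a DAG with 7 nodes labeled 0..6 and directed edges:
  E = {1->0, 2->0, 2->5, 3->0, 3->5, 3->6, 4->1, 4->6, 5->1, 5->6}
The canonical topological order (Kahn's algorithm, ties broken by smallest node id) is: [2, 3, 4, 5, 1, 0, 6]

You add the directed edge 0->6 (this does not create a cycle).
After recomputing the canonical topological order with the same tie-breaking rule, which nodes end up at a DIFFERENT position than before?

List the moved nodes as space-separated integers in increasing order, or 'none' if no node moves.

Answer: none

Derivation:
Old toposort: [2, 3, 4, 5, 1, 0, 6]
Added edge 0->6
Recompute Kahn (smallest-id tiebreak):
  initial in-degrees: [3, 2, 0, 0, 0, 2, 4]
  ready (indeg=0): [2, 3, 4]
  pop 2: indeg[0]->2; indeg[5]->1 | ready=[3, 4] | order so far=[2]
  pop 3: indeg[0]->1; indeg[5]->0; indeg[6]->3 | ready=[4, 5] | order so far=[2, 3]
  pop 4: indeg[1]->1; indeg[6]->2 | ready=[5] | order so far=[2, 3, 4]
  pop 5: indeg[1]->0; indeg[6]->1 | ready=[1] | order so far=[2, 3, 4, 5]
  pop 1: indeg[0]->0 | ready=[0] | order so far=[2, 3, 4, 5, 1]
  pop 0: indeg[6]->0 | ready=[6] | order so far=[2, 3, 4, 5, 1, 0]
  pop 6: no out-edges | ready=[] | order so far=[2, 3, 4, 5, 1, 0, 6]
New canonical toposort: [2, 3, 4, 5, 1, 0, 6]
Compare positions:
  Node 0: index 5 -> 5 (same)
  Node 1: index 4 -> 4 (same)
  Node 2: index 0 -> 0 (same)
  Node 3: index 1 -> 1 (same)
  Node 4: index 2 -> 2 (same)
  Node 5: index 3 -> 3 (same)
  Node 6: index 6 -> 6 (same)
Nodes that changed position: none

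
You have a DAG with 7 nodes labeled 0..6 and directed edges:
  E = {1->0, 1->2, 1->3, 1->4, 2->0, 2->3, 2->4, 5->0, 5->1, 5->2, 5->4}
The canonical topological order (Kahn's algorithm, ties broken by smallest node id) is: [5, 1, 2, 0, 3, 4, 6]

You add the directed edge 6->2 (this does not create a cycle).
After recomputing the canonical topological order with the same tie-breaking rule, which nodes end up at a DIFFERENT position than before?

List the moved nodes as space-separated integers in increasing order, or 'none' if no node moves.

Answer: 0 2 3 4 6

Derivation:
Old toposort: [5, 1, 2, 0, 3, 4, 6]
Added edge 6->2
Recompute Kahn (smallest-id tiebreak):
  initial in-degrees: [3, 1, 3, 2, 3, 0, 0]
  ready (indeg=0): [5, 6]
  pop 5: indeg[0]->2; indeg[1]->0; indeg[2]->2; indeg[4]->2 | ready=[1, 6] | order so far=[5]
  pop 1: indeg[0]->1; indeg[2]->1; indeg[3]->1; indeg[4]->1 | ready=[6] | order so far=[5, 1]
  pop 6: indeg[2]->0 | ready=[2] | order so far=[5, 1, 6]
  pop 2: indeg[0]->0; indeg[3]->0; indeg[4]->0 | ready=[0, 3, 4] | order so far=[5, 1, 6, 2]
  pop 0: no out-edges | ready=[3, 4] | order so far=[5, 1, 6, 2, 0]
  pop 3: no out-edges | ready=[4] | order so far=[5, 1, 6, 2, 0, 3]
  pop 4: no out-edges | ready=[] | order so far=[5, 1, 6, 2, 0, 3, 4]
New canonical toposort: [5, 1, 6, 2, 0, 3, 4]
Compare positions:
  Node 0: index 3 -> 4 (moved)
  Node 1: index 1 -> 1 (same)
  Node 2: index 2 -> 3 (moved)
  Node 3: index 4 -> 5 (moved)
  Node 4: index 5 -> 6 (moved)
  Node 5: index 0 -> 0 (same)
  Node 6: index 6 -> 2 (moved)
Nodes that changed position: 0 2 3 4 6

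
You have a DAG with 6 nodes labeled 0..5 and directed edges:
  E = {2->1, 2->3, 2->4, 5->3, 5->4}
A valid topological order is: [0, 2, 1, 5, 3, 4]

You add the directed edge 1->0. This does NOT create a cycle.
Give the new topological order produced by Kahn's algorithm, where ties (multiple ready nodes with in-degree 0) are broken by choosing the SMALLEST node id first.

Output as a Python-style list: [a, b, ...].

Old toposort: [0, 2, 1, 5, 3, 4]
Added edge: 1->0
Position of 1 (2) > position of 0 (0). Must reorder: 1 must now come before 0.
Run Kahn's algorithm (break ties by smallest node id):
  initial in-degrees: [1, 1, 0, 2, 2, 0]
  ready (indeg=0): [2, 5]
  pop 2: indeg[1]->0; indeg[3]->1; indeg[4]->1 | ready=[1, 5] | order so far=[2]
  pop 1: indeg[0]->0 | ready=[0, 5] | order so far=[2, 1]
  pop 0: no out-edges | ready=[5] | order so far=[2, 1, 0]
  pop 5: indeg[3]->0; indeg[4]->0 | ready=[3, 4] | order so far=[2, 1, 0, 5]
  pop 3: no out-edges | ready=[4] | order so far=[2, 1, 0, 5, 3]
  pop 4: no out-edges | ready=[] | order so far=[2, 1, 0, 5, 3, 4]
  Result: [2, 1, 0, 5, 3, 4]

Answer: [2, 1, 0, 5, 3, 4]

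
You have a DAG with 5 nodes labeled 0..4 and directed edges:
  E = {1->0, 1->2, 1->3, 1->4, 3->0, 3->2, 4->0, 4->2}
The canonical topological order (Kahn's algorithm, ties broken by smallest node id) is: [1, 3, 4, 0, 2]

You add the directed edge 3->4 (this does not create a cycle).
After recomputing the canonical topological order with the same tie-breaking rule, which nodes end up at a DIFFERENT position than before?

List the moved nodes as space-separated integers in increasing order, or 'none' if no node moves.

Old toposort: [1, 3, 4, 0, 2]
Added edge 3->4
Recompute Kahn (smallest-id tiebreak):
  initial in-degrees: [3, 0, 3, 1, 2]
  ready (indeg=0): [1]
  pop 1: indeg[0]->2; indeg[2]->2; indeg[3]->0; indeg[4]->1 | ready=[3] | order so far=[1]
  pop 3: indeg[0]->1; indeg[2]->1; indeg[4]->0 | ready=[4] | order so far=[1, 3]
  pop 4: indeg[0]->0; indeg[2]->0 | ready=[0, 2] | order so far=[1, 3, 4]
  pop 0: no out-edges | ready=[2] | order so far=[1, 3, 4, 0]
  pop 2: no out-edges | ready=[] | order so far=[1, 3, 4, 0, 2]
New canonical toposort: [1, 3, 4, 0, 2]
Compare positions:
  Node 0: index 3 -> 3 (same)
  Node 1: index 0 -> 0 (same)
  Node 2: index 4 -> 4 (same)
  Node 3: index 1 -> 1 (same)
  Node 4: index 2 -> 2 (same)
Nodes that changed position: none

Answer: none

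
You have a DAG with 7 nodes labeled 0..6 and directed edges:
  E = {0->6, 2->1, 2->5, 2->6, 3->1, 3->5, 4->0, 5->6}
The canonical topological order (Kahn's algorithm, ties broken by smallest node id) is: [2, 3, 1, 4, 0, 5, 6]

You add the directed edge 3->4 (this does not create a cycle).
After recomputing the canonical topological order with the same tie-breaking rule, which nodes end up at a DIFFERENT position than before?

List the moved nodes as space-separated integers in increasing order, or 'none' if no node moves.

Old toposort: [2, 3, 1, 4, 0, 5, 6]
Added edge 3->4
Recompute Kahn (smallest-id tiebreak):
  initial in-degrees: [1, 2, 0, 0, 1, 2, 3]
  ready (indeg=0): [2, 3]
  pop 2: indeg[1]->1; indeg[5]->1; indeg[6]->2 | ready=[3] | order so far=[2]
  pop 3: indeg[1]->0; indeg[4]->0; indeg[5]->0 | ready=[1, 4, 5] | order so far=[2, 3]
  pop 1: no out-edges | ready=[4, 5] | order so far=[2, 3, 1]
  pop 4: indeg[0]->0 | ready=[0, 5] | order so far=[2, 3, 1, 4]
  pop 0: indeg[6]->1 | ready=[5] | order so far=[2, 3, 1, 4, 0]
  pop 5: indeg[6]->0 | ready=[6] | order so far=[2, 3, 1, 4, 0, 5]
  pop 6: no out-edges | ready=[] | order so far=[2, 3, 1, 4, 0, 5, 6]
New canonical toposort: [2, 3, 1, 4, 0, 5, 6]
Compare positions:
  Node 0: index 4 -> 4 (same)
  Node 1: index 2 -> 2 (same)
  Node 2: index 0 -> 0 (same)
  Node 3: index 1 -> 1 (same)
  Node 4: index 3 -> 3 (same)
  Node 5: index 5 -> 5 (same)
  Node 6: index 6 -> 6 (same)
Nodes that changed position: none

Answer: none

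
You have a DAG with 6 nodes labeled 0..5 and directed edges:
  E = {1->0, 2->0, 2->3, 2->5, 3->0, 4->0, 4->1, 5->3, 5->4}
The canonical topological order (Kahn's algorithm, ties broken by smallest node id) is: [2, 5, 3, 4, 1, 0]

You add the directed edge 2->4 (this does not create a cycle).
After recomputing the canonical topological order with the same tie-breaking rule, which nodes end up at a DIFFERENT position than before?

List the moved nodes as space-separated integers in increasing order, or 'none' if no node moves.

Answer: none

Derivation:
Old toposort: [2, 5, 3, 4, 1, 0]
Added edge 2->4
Recompute Kahn (smallest-id tiebreak):
  initial in-degrees: [4, 1, 0, 2, 2, 1]
  ready (indeg=0): [2]
  pop 2: indeg[0]->3; indeg[3]->1; indeg[4]->1; indeg[5]->0 | ready=[5] | order so far=[2]
  pop 5: indeg[3]->0; indeg[4]->0 | ready=[3, 4] | order so far=[2, 5]
  pop 3: indeg[0]->2 | ready=[4] | order so far=[2, 5, 3]
  pop 4: indeg[0]->1; indeg[1]->0 | ready=[1] | order so far=[2, 5, 3, 4]
  pop 1: indeg[0]->0 | ready=[0] | order so far=[2, 5, 3, 4, 1]
  pop 0: no out-edges | ready=[] | order so far=[2, 5, 3, 4, 1, 0]
New canonical toposort: [2, 5, 3, 4, 1, 0]
Compare positions:
  Node 0: index 5 -> 5 (same)
  Node 1: index 4 -> 4 (same)
  Node 2: index 0 -> 0 (same)
  Node 3: index 2 -> 2 (same)
  Node 4: index 3 -> 3 (same)
  Node 5: index 1 -> 1 (same)
Nodes that changed position: none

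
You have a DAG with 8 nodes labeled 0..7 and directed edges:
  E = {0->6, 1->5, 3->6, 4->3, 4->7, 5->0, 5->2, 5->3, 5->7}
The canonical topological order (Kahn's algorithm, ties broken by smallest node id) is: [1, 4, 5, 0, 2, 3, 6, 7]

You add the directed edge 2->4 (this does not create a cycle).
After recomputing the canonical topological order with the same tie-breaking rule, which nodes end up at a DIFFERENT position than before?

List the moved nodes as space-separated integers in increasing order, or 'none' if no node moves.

Answer: 0 2 4 5

Derivation:
Old toposort: [1, 4, 5, 0, 2, 3, 6, 7]
Added edge 2->4
Recompute Kahn (smallest-id tiebreak):
  initial in-degrees: [1, 0, 1, 2, 1, 1, 2, 2]
  ready (indeg=0): [1]
  pop 1: indeg[5]->0 | ready=[5] | order so far=[1]
  pop 5: indeg[0]->0; indeg[2]->0; indeg[3]->1; indeg[7]->1 | ready=[0, 2] | order so far=[1, 5]
  pop 0: indeg[6]->1 | ready=[2] | order so far=[1, 5, 0]
  pop 2: indeg[4]->0 | ready=[4] | order so far=[1, 5, 0, 2]
  pop 4: indeg[3]->0; indeg[7]->0 | ready=[3, 7] | order so far=[1, 5, 0, 2, 4]
  pop 3: indeg[6]->0 | ready=[6, 7] | order so far=[1, 5, 0, 2, 4, 3]
  pop 6: no out-edges | ready=[7] | order so far=[1, 5, 0, 2, 4, 3, 6]
  pop 7: no out-edges | ready=[] | order so far=[1, 5, 0, 2, 4, 3, 6, 7]
New canonical toposort: [1, 5, 0, 2, 4, 3, 6, 7]
Compare positions:
  Node 0: index 3 -> 2 (moved)
  Node 1: index 0 -> 0 (same)
  Node 2: index 4 -> 3 (moved)
  Node 3: index 5 -> 5 (same)
  Node 4: index 1 -> 4 (moved)
  Node 5: index 2 -> 1 (moved)
  Node 6: index 6 -> 6 (same)
  Node 7: index 7 -> 7 (same)
Nodes that changed position: 0 2 4 5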